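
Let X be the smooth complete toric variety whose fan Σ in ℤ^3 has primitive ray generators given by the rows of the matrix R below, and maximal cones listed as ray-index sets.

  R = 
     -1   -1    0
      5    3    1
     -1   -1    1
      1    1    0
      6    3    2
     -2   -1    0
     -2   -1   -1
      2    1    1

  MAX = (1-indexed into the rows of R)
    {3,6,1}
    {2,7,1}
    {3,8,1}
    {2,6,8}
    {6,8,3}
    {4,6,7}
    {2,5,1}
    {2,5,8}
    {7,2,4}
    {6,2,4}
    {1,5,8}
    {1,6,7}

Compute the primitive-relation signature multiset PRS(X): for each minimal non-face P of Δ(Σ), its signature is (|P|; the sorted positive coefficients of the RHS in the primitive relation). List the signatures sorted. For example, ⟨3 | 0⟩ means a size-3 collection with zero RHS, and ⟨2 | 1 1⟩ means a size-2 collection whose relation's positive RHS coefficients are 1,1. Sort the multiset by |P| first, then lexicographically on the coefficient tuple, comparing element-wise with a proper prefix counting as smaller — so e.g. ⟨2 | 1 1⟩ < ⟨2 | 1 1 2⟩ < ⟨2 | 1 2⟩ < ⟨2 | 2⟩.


Primitive collections (14):

  • {1,4}:  v_{1} + v_{4} = 0  →  sig = ⟨2 | 0⟩
  • {7,8}:  v_{7} + v_{8} = 0  →  sig = ⟨2 | 0⟩
  • {3,4}:  v_{3} + v_{4} = v_{6} + v_{8}  →  sig = ⟨2 | 1 1⟩
  • {3,7}:  v_{3} + v_{7} = v_{1} + v_{6}  →  sig = ⟨2 | 1 1⟩
  • {4,5}:  v_{4} + v_{5} = v_{2} + v_{8}  →  sig = ⟨2 | 1 1⟩
  • {4,8}:  v_{4} + v_{8} = v_{2} + v_{6}  →  sig = ⟨2 | 1 1⟩
  • {5,7}:  v_{5} + v_{7} = v_{1} + v_{2}  →  sig = ⟨2 | 1 1⟩
  • {3,5}:  v_{3} + v_{5} = v_{1} + 3·v_{8}  →  sig = ⟨2 | 1 3⟩
  • {2,3}:  v_{2} + v_{3} = 2·v_{8}  →  sig = ⟨2 | 2⟩
  • {5,6}:  v_{5} + v_{6} = 2·v_{8}  →  sig = ⟨2 | 2⟩
  • {1,2,6}:  v_{1} + v_{2} + v_{6} = v_{8}  →  sig = ⟨3 | 1⟩
  • {1,2,8}:  v_{1} + v_{2} + v_{8} = v_{5}  →  sig = ⟨3 | 1⟩
  • {1,6,8}:  v_{1} + v_{6} + v_{8} = v_{3}  →  sig = ⟨3 | 1⟩
  • {2,6,7}:  v_{2} + v_{6} + v_{7} = v_{4}  →  sig = ⟨3 | 1⟩

Signatures (|P|; sorted positive RHS coefficients), sorted:
    ⟨2 | 0⟩
    ⟨2 | 0⟩
    ⟨2 | 1 1⟩
    ⟨2 | 1 1⟩
    ⟨2 | 1 1⟩
    ⟨2 | 1 1⟩
    ⟨2 | 1 1⟩
    ⟨2 | 1 3⟩
    ⟨2 | 2⟩
    ⟨2 | 2⟩
    ⟨3 | 1⟩
    ⟨3 | 1⟩
    ⟨3 | 1⟩
    ⟨3 | 1⟩


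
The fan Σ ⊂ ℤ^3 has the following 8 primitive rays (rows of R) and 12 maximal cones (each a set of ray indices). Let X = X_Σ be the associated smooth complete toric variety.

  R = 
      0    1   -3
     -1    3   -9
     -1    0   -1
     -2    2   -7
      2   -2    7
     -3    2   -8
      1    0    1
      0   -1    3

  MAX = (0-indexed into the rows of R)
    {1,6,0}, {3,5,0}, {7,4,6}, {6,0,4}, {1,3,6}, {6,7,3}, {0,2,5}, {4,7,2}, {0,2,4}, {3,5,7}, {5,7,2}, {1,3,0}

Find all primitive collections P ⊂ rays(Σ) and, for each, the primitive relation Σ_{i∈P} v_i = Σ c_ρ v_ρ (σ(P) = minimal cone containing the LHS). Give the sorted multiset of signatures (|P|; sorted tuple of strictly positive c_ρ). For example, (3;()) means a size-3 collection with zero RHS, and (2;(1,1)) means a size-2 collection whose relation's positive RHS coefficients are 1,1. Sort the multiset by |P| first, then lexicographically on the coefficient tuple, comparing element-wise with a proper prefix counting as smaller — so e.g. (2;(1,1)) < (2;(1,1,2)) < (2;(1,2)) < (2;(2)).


|primitive collections| = 11. Relations:

  P={0,7}:  v_{0} + v_{7} = 0  ⟹  sig = (2;())
  P={2,6}:  v_{2} + v_{6} = 0  ⟹  sig = (2;())
  P={3,4}:  v_{3} + v_{4} = 0  ⟹  sig = (2;())
  P={2,3}:  v_{2} + v_{3} = v_{5}  ⟹  sig = (2;(1))
  P={4,5}:  v_{4} + v_{5} = v_{2}  ⟹  sig = (2;(1))
  P={5,6}:  v_{5} + v_{6} = v_{3}  ⟹  sig = (2;(1))
  P={1,2}:  v_{1} + v_{2} = v_{0} + v_{3}  ⟹  sig = (2;(1,1))
  P={1,4}:  v_{1} + v_{4} = v_{0} + v_{6}  ⟹  sig = (2;(1,1))
  P={1,7}:  v_{1} + v_{7} = v_{3} + v_{6}  ⟹  sig = (2;(1,1))
  P={1,5}:  v_{1} + v_{5} = v_{0} + 2·v_{3}  ⟹  sig = (2;(1,2))
  P={0,3,6}:  v_{0} + v_{3} + v_{6} = v_{1}  ⟹  sig = (3;(1))

Hence PRS(X_Σ) =
    |P|=2: 10 collections, coeffs (), (), (), (1), (1), (1), (1,1), (1,1), (1,1), (1,2)
    |P|=3: 1 collection, coeffs (1)


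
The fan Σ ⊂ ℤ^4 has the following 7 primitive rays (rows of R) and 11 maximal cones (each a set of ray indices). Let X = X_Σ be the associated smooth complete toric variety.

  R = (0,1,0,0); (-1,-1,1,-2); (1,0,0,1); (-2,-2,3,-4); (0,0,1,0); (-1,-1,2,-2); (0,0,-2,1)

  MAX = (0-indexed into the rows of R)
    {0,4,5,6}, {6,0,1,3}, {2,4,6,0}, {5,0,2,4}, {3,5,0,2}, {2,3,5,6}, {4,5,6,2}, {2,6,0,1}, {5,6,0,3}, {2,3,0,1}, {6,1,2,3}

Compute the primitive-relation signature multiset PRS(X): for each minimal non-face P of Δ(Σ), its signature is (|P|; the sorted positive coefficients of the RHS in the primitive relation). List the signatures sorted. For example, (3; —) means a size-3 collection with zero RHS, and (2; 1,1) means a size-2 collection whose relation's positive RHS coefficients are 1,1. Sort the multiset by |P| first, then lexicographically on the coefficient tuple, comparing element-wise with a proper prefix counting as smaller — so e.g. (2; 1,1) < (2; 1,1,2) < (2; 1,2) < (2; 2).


Primitive collections (5):

  P={1,4}:  v_{1} + v_{4} = v_{5}  ⇒ sig = (2; 1)
  P={1,5}:  v_{1} + v_{5} = v_{3}  ⇒ sig = (2; 1)
  P={3,4}:  v_{3} + v_{4} = 2·v_{5}  ⇒ sig = (2; 2)
  P={0,2,5,6}:  v_{0} + v_{2} + v_{5} + v_{6} = 0  ⇒ sig = (4; —)
  P={0,2,3,6}:  v_{0} + v_{2} + v_{3} + v_{6} = v_{1}  ⇒ sig = (4; 1)

Signatures (|P|; sorted positive RHS coefficients), sorted:
    |P|=2: 3 collections, coeffs (1), (1), (2)
    |P|=4: 2 collections, coeffs (), (1)


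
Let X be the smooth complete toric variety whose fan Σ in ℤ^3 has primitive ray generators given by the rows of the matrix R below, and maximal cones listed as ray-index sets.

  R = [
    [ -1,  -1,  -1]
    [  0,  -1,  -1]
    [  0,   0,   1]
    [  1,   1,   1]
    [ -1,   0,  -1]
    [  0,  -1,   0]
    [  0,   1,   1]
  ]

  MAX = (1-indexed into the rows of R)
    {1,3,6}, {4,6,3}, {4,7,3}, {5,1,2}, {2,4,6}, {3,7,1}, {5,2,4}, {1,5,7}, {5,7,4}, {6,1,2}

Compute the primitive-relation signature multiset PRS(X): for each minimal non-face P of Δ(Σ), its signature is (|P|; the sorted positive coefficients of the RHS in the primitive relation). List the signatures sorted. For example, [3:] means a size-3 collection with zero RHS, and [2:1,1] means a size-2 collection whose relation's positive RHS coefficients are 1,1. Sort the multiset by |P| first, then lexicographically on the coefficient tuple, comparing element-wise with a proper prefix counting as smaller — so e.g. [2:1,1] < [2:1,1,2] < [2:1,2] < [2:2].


The 6 primitive collections of Σ (r=7, n=3):

  • {1,4}:  v_{1} + v_{4} = 0  ⇒ sig = [2:]
  • {2,7}:  v_{2} + v_{7} = 0  ⇒ sig = [2:]
  • {2,3}:  v_{2} + v_{3} = v_{6}  ⇒ sig = [2:1]
  • {5,6}:  v_{5} + v_{6} = v_{1}  ⇒ sig = [2:1]
  • {6,7}:  v_{6} + v_{7} = v_{3}  ⇒ sig = [2:1]
  • {3,5}:  v_{3} + v_{5} = v_{1} + v_{7}  ⇒ sig = [2:1,1]

Hence PRS(X_Σ) =
{ [2:] ×2,  [2:1] ×3,  [2:1,1] }


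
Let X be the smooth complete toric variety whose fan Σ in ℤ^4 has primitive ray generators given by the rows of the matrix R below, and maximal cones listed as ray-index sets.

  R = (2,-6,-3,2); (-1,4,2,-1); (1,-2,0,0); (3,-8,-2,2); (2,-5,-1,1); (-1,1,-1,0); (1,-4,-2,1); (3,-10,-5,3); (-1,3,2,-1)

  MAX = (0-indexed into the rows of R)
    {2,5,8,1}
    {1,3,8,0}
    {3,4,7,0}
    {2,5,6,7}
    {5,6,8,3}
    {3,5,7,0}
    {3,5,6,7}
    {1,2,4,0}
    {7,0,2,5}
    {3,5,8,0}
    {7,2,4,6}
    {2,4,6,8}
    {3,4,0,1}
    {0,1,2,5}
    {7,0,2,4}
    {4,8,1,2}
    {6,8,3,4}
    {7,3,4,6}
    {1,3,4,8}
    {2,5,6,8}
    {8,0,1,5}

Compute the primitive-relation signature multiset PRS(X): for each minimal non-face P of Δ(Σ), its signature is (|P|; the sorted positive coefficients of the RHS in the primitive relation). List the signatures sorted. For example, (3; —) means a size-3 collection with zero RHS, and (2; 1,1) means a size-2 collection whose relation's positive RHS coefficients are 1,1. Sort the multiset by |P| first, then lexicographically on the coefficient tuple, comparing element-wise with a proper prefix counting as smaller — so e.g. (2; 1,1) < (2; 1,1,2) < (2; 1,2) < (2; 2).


|primitive collections| = 9. Relations:

  {1,6}:  v_{1} + v_{6} = 0  ⟹  sig = (2; —)
  {0,6}:  v_{0} + v_{6} = v_{7}  ⟹  sig = (2; 1)
  {1,7}:  v_{1} + v_{7} = v_{0}  ⟹  sig = (2; 1)
  {4,5}:  v_{4} + v_{5} = v_{6}  ⟹  sig = (2; 1)
  {7,8}:  v_{7} + v_{8} = v_{3} + v_{5}  ⟹  sig = (2; 1,1)
  {2,3}:  v_{2} + v_{3} = 2·v_{4}  ⟹  sig = (2; 2)
  {0,2,8}:  v_{0} + v_{2} + v_{8} = v_{4}  ⟹  sig = (3; 1)
  {0,4,8}:  v_{0} + v_{4} + v_{8} = v_{3}  ⟹  sig = (3; 1)
  {1,3,5}:  v_{1} + v_{3} + v_{5} = v_{0} + v_{8}  ⟹  sig = (3; 1,1)

so the primitive-relation signature multiset is
{ (2; —),  (2; 1) ×3,  (2; 1,1),  (2; 2),  (3; 1) ×2,  (3; 1,1) }


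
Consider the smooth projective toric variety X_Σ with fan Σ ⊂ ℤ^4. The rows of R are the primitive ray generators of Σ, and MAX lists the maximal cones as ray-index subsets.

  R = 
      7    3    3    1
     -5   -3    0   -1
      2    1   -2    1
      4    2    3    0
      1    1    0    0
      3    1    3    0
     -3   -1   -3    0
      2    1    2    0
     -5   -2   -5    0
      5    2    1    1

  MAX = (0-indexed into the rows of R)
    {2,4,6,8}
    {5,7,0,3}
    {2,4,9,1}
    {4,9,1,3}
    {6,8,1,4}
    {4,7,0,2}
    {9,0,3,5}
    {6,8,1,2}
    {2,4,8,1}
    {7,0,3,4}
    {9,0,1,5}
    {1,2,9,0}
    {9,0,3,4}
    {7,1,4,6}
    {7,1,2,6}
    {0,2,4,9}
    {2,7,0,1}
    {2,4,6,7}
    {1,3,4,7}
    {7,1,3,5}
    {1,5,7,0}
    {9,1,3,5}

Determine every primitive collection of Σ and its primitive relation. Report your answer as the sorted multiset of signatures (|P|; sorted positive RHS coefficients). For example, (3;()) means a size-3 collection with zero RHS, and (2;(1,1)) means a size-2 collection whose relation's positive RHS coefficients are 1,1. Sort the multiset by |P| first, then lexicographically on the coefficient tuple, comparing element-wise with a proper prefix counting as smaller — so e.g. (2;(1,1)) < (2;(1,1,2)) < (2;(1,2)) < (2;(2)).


17 collections generate NE(X_Σ); each relation:

  • {5,6}:  v_{5} + v_{6} = 0  so sig = (2;())
  • {0,8}:  v_{0} + v_{8} = v_{2}  so sig = (2;(1))
  • {2,5}:  v_{2} + v_{5} = v_{9}  so sig = (2;(1))
  • {3,6}:  v_{3} + v_{6} = v_{4}  so sig = (2;(1))
  • {4,5}:  v_{4} + v_{5} = v_{3}  so sig = (2;(1))
  • {6,9}:  v_{6} + v_{9} = v_{2}  so sig = (2;(1))
  • {7,8}:  v_{7} + v_{8} = v_{6}  so sig = (2;(1))
  • {7,9}:  v_{7} + v_{9} = v_{0}  so sig = (2;(1))
  • {0,6}:  v_{0} + v_{6} = v_{2} + v_{7}  so sig = (2;(1,1))
  • {2,3}:  v_{2} + v_{3} = v_{4} + v_{9}  so sig = (2;(1,1))
  • {5,8}:  v_{5} + v_{8} = v_{1} + v_{2} + v_{4}  so sig = (2;(1,1,1))
  • {3,8}:  v_{3} + v_{8} = v_{1} + v_{2} + 2·v_{4}  so sig = (2;(1,1,2))
  • {8,9}:  v_{8} + v_{9} = v_{1} + 2·v_{2} + v_{4}  so sig = (2;(1,1,2))
  • {0,1,4}:  v_{0} + v_{1} + v_{4} = v_{5}  so sig = (3;(1))
  • {0,1,3}:  v_{0} + v_{1} + v_{3} = 2·v_{5}  so sig = (3;(2))
  • {1,2,4,7}:  v_{1} + v_{2} + v_{4} + v_{7} = 0  so sig = (4;())
  • {1,2,4,6}:  v_{1} + v_{2} + v_{4} + v_{6} = v_{8}  so sig = (4;(1))

Hence PRS(X_Σ) =
{ (2;()),  (2;(1)) ×7,  (2;(1,1)) ×2,  (2;(1,1,1)),  (2;(1,1,2)) ×2,  (3;(1)),  (3;(2)),  (4;()),  (4;(1)) }


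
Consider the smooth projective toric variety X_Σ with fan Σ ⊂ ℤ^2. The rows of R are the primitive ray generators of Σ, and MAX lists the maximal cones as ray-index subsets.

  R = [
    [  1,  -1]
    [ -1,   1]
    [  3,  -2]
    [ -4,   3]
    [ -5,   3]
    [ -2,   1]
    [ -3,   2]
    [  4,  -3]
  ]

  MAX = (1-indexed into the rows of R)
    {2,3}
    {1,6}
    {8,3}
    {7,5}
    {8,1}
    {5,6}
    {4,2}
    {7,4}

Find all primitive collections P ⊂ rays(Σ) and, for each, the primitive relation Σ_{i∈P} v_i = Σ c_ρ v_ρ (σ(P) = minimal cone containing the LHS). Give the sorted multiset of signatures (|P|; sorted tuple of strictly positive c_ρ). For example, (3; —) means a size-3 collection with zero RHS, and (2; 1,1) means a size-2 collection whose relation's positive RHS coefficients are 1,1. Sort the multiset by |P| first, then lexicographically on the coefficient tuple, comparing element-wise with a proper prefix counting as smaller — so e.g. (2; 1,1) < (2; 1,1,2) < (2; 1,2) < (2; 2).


Minimal non-faces — 20 found among 8 rays, 8 max cones:

  • {1,2}:  v_{1} + v_{2} = 0  ⟹  sig = (2; —)
  • {3,7}:  v_{3} + v_{7} = 0  ⟹  sig = (2; —)
  • {4,8}:  v_{4} + v_{8} = 0  ⟹  sig = (2; —)
  • {1,3}:  v_{1} + v_{3} = v_{8}  ⟹  sig = (2; 1)
  • {1,4}:  v_{1} + v_{4} = v_{7}  ⟹  sig = (2; 1)
  • {1,7}:  v_{1} + v_{7} = v_{6}  ⟹  sig = (2; 1)
  • {2,6}:  v_{2} + v_{6} = v_{7}  ⟹  sig = (2; 1)
  • {2,7}:  v_{2} + v_{7} = v_{4}  ⟹  sig = (2; 1)
  • {2,8}:  v_{2} + v_{8} = v_{3}  ⟹  sig = (2; 1)
  • {3,4}:  v_{3} + v_{4} = v_{2}  ⟹  sig = (2; 1)
  • {3,5}:  v_{3} + v_{5} = v_{6}  ⟹  sig = (2; 1)
  • {3,6}:  v_{3} + v_{6} = v_{1}  ⟹  sig = (2; 1)
  • {6,7}:  v_{6} + v_{7} = v_{5}  ⟹  sig = (2; 1)
  • {7,8}:  v_{7} + v_{8} = v_{1}  ⟹  sig = (2; 1)
  • {5,8}:  v_{5} + v_{8} = v_{1} + v_{6}  ⟹  sig = (2; 1,1)
  • {1,5}:  v_{1} + v_{5} = 2·v_{6}  ⟹  sig = (2; 2)
  • {2,5}:  v_{2} + v_{5} = 2·v_{7}  ⟹  sig = (2; 2)
  • {4,6}:  v_{4} + v_{6} = 2·v_{7}  ⟹  sig = (2; 2)
  • {6,8}:  v_{6} + v_{8} = 2·v_{1}  ⟹  sig = (2; 2)
  • {4,5}:  v_{4} + v_{5} = 3·v_{7}  ⟹  sig = (2; 3)

Signatures (|P|; sorted positive RHS coefficients), sorted:
    |P|=2: 20 collections, coeffs (), (), (), (1), (1), (1), (1), (1), (1), (1), (1), (1), (1), (1), (1,1), (2), (2), (2), (2), (3)


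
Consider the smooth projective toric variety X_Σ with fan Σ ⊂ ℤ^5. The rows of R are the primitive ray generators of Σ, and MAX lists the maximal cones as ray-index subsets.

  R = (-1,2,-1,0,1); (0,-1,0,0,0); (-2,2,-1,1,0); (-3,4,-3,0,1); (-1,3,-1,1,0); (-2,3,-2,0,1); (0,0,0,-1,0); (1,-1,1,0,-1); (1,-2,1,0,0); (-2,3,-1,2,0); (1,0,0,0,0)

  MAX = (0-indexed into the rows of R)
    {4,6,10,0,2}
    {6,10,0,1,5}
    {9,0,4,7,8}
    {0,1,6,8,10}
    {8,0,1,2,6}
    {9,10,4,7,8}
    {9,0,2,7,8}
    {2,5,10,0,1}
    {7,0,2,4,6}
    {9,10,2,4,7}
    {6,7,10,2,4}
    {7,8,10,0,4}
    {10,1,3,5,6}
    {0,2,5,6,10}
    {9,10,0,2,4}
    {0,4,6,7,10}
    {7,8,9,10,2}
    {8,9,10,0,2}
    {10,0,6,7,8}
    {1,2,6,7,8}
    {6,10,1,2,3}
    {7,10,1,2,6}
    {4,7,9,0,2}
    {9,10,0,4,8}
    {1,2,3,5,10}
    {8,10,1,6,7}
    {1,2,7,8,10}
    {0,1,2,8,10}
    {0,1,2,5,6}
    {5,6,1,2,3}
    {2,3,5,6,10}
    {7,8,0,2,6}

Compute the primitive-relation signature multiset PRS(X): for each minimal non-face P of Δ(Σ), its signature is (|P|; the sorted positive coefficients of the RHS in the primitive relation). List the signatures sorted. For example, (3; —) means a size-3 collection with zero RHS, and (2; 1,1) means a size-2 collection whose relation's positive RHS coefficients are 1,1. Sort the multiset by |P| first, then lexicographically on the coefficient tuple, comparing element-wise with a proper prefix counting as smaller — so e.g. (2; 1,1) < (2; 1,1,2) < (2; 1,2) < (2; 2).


The 20 primitive collections of Σ (r=11, n=5):

  {1,4}:  v_{1} + v_{4} = v_{2} + v_{10} — sig = (2; 1,1)
  {3,8}:  v_{3} + v_{8} = v_{1} + v_{5} — sig = (2; 1,1)
  {5,8}:  v_{5} + v_{8} = v_{0} + v_{1} — sig = (2; 1,1)
  {5,7}:  v_{5} + v_{7} = v_{2} + v_{6} + v_{10} — sig = (2; 1,1,1)
  {6,9}:  v_{6} + v_{9} = v_{0} + v_{2} + v_{7} — sig = (2; 1,1,1)
  {1,9}:  v_{1} + v_{9} = 2·v_{2} + v_{8} + v_{10} — sig = (2; 1,1,2)
  {3,9}:  v_{3} + v_{9} = 2·v_{2} + v_{5} + v_{10} — sig = (2; 1,1,2)
  {5,9}:  v_{5} + v_{9} = v_{0} + 2·v_{2} + v_{10} — sig = (2; 1,1,2)
  {3,4}:  v_{3} + v_{4} = 2·v_{2} + v_{5} + v_{6} + 2·v_{10} — sig = (2; 1,1,2,2)
  {4,5}:  v_{4} + v_{5} = v_{0} + 2·v_{2} + v_{6} + 2·v_{10} — sig = (2; 1,1,2,2)
  {3,7}:  v_{3} + v_{7} = v_{1} + 2·v_{2} + 2·v_{6} + 2·v_{10} — sig = (2; 1,2,2,2)
  {0,3}:  v_{0} + v_{3} = 2·v_{5} — sig = (2; 2)
  {0,1,7}:  v_{0} + v_{1} + v_{7} = 0 — sig = (3; —)
  {2,4,8}:  v_{2} + v_{4} + v_{8} = v_{9} — sig = (3; 1)
  {4,6,8}:  v_{4} + v_{6} + v_{8} = v_{0} + v_{7} — sig = (3; 1,1)
  {2,6,8,10}:  v_{2} + v_{6} + v_{8} + v_{10} = 0 — sig = (4; —)
  {0,2,7,10}:  v_{0} + v_{2} + v_{7} + v_{10} = v_{4} — sig = (4; 1)
  {0,7,9,10}:  v_{0} + v_{7} + v_{9} + v_{10} = 2·v_{4} + v_{8} — sig = (4; 1,2)
  {0,1,2,6,10}:  v_{0} + v_{1} + v_{2} + v_{6} + v_{10} = v_{5} — sig = (5; 1)
  {1,2,5,6,10}:  v_{1} + v_{2} + v_{5} + v_{6} + v_{10} = v_{3} — sig = (5; 1)

so the primitive-relation signature multiset is
{ (2; 1,1) ×3,  (2; 1,1,1) ×2,  (2; 1,1,2) ×3,  (2; 1,1,2,2) ×2,  (2; 1,2,2,2),  (2; 2),  (3; —),  (3; 1),  (3; 1,1),  (4; —),  (4; 1),  (4; 1,2),  (5; 1) ×2 }


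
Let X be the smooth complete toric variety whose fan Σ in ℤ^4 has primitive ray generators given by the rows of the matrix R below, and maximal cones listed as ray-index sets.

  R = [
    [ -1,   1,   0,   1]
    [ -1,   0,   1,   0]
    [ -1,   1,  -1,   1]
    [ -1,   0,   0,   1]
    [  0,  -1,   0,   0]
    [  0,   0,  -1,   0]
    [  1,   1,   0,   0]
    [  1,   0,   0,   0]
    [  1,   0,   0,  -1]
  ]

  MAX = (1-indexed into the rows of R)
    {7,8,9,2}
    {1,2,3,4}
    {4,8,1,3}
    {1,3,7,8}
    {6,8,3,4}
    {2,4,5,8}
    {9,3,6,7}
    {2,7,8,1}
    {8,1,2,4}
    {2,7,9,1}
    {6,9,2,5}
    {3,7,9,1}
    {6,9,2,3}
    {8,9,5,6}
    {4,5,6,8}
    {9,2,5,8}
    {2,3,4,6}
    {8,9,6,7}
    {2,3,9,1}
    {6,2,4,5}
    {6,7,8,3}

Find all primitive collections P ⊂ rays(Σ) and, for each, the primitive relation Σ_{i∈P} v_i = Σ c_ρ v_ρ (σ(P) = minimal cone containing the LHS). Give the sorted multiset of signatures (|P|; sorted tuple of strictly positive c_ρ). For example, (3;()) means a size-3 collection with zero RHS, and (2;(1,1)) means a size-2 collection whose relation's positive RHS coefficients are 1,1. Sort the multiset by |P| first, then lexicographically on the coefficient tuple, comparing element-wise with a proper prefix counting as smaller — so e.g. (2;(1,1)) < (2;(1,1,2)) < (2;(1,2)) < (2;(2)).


12 collections generate NE(X_Σ); each relation:

  P={4,9}:  v_{4} + v_{9} = 0  ⟹  sig = (2;())
  P={1,5}:  v_{1} + v_{5} = v_{4}  ⟹  sig = (2;(1))
  P={1,6}:  v_{1} + v_{6} = v_{3}  ⟹  sig = (2;(1))
  P={5,7}:  v_{5} + v_{7} = v_{8}  ⟹  sig = (2;(1))
  P={3,5}:  v_{3} + v_{5} = v_{4} + v_{6}  ⟹  sig = (2;(1,1))
  P={4,7}:  v_{4} + v_{7} = v_{1} + v_{8}  ⟹  sig = (2;(1,1))
  P={2,6,8}:  v_{2} + v_{6} + v_{8} = 0  ⟹  sig = (3;())
  P={1,8,9}:  v_{1} + v_{8} + v_{9} = v_{7}  ⟹  sig = (3;(1))
  P={2,3,8}:  v_{2} + v_{3} + v_{8} = v_{1}  ⟹  sig = (3;(1))
  P={2,6,7}:  v_{2} + v_{6} + v_{7} = v_{1} + v_{9}  ⟹  sig = (3;(1,1))
  P={3,8,9}:  v_{3} + v_{8} + v_{9} = v_{6} + v_{7}  ⟹  sig = (3;(1,1))
  P={2,3,7}:  v_{2} + v_{3} + v_{7} = 2·v_{1} + v_{9}  ⟹  sig = (3;(1,2))

Sorted signature multiset PRS(X):
    |P|=2: 6 collections, coeffs (), (1), (1), (1), (1,1), (1,1)
    |P|=3: 6 collections, coeffs (), (1), (1), (1,1), (1,1), (1,2)


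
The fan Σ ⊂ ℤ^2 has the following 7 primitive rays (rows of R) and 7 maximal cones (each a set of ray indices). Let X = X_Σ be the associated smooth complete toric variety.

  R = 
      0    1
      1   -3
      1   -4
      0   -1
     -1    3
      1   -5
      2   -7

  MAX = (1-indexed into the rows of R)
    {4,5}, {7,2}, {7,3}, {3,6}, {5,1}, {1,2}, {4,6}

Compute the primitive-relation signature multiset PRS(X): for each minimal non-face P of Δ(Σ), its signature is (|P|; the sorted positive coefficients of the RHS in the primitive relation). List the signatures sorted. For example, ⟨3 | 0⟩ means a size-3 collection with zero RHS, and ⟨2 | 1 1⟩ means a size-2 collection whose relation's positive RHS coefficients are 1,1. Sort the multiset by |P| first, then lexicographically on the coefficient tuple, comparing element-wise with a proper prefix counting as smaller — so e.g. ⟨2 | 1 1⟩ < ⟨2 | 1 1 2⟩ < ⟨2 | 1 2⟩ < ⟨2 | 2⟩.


Minimal non-faces — 14 found among 7 rays, 7 max cones:

  {1,4}:  v_{1} + v_{4} = 0  →  sig = ⟨2 | 0⟩
  {2,5}:  v_{2} + v_{5} = 0  →  sig = ⟨2 | 0⟩
  {1,3}:  v_{1} + v_{3} = v_{2}  →  sig = ⟨2 | 1⟩
  {1,6}:  v_{1} + v_{6} = v_{3}  →  sig = ⟨2 | 1⟩
  {2,3}:  v_{2} + v_{3} = v_{7}  →  sig = ⟨2 | 1⟩
  {2,4}:  v_{2} + v_{4} = v_{3}  →  sig = ⟨2 | 1⟩
  {3,4}:  v_{3} + v_{4} = v_{6}  →  sig = ⟨2 | 1⟩
  {3,5}:  v_{3} + v_{5} = v_{4}  →  sig = ⟨2 | 1⟩
  {5,7}:  v_{5} + v_{7} = v_{3}  →  sig = ⟨2 | 1⟩
  {1,7}:  v_{1} + v_{7} = 2·v_{2}  →  sig = ⟨2 | 2⟩
  {2,6}:  v_{2} + v_{6} = 2·v_{3}  →  sig = ⟨2 | 2⟩
  {4,7}:  v_{4} + v_{7} = 2·v_{3}  →  sig = ⟨2 | 2⟩
  {5,6}:  v_{5} + v_{6} = 2·v_{4}  →  sig = ⟨2 | 2⟩
  {6,7}:  v_{6} + v_{7} = 3·v_{3}  →  sig = ⟨2 | 3⟩

Hence PRS(X_Σ) =
    |P|=2: 14 collections, coeffs (), (), (1), (1), (1), (1), (1), (1), (1), (2), (2), (2), (2), (3)


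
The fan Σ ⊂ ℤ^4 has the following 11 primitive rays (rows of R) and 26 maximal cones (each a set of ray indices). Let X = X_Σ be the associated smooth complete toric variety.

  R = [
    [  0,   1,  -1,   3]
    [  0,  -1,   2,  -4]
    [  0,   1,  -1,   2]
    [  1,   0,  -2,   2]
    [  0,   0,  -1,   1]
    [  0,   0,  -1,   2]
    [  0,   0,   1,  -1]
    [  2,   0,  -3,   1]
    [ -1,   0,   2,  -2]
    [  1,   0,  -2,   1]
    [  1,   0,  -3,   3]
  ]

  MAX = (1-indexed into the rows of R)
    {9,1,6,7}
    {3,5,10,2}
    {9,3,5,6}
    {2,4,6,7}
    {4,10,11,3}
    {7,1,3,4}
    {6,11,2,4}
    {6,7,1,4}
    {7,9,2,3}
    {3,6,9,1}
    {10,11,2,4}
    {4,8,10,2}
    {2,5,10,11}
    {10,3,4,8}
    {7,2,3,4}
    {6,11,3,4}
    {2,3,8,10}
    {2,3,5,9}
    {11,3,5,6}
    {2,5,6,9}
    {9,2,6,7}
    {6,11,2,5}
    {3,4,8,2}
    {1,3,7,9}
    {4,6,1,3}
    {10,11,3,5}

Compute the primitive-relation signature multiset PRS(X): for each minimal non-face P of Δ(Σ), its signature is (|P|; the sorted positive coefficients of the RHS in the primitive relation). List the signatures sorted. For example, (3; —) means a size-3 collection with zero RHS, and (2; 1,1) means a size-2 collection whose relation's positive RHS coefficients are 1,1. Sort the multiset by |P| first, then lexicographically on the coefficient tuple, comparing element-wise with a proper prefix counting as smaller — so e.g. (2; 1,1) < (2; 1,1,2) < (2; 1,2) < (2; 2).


22 minimal non-faces of Δ(Σ) (on 11 rays):

  {4,9}:  v_{4} + v_{9} = 0  ⟹  sig = (2; —)
  {5,7}:  v_{5} + v_{7} = 0  ⟹  sig = (2; —)
  {1,2}:  v_{1} + v_{2} = v_{7}  ⟹  sig = (2; 1)
  {4,5}:  v_{4} + v_{5} = v_{11}  ⟹  sig = (2; 1)
  {6,10}:  v_{6} + v_{10} = v_{11}  ⟹  sig = (2; 1)
  {7,11}:  v_{7} + v_{11} = v_{4}  ⟹  sig = (2; 1)
  {9,11}:  v_{9} + v_{11} = v_{5}  ⟹  sig = (2; 1)
  {1,5}:  v_{1} + v_{5} = v_{3} + v_{6}  ⟹  sig = (2; 1,1)
  {1,10}:  v_{1} + v_{10} = v_{3} + v_{4}  ⟹  sig = (2; 1,1)
  {6,8}:  v_{6} + v_{8} = v_{4} + v_{10}  ⟹  sig = (2; 1,1)
  {1,11}:  v_{1} + v_{11} = v_{3} + v_{4} + v_{6}  ⟹  sig = (2; 1,1,1)
  {7,10}:  v_{7} + v_{10} = v_{2} + v_{3} + v_{4}  ⟹  sig = (2; 1,1,1)
  {8,9}:  v_{8} + v_{9} = v_{2} + v_{3} + v_{10}  ⟹  sig = (2; 1,1,1)
  {9,10}:  v_{9} + v_{10} = v_{2} + v_{3} + v_{5}  ⟹  sig = (2; 1,1,1)
  {8,11}:  v_{8} + v_{11} = v_{4} + 2·v_{10}  ⟹  sig = (2; 1,2)
  {1,8}:  v_{1} + v_{8} = v_{2} + 2·v_{3} + 2·v_{4}  ⟹  sig = (2; 1,2,2)
  {5,8}:  v_{5} + v_{8} = 2·v_{10}  ⟹  sig = (2; 2)
  {7,8}:  v_{7} + v_{8} = 2·v_{2} + 2·v_{3} + 2·v_{4}  ⟹  sig = (2; 2,2,2)
  {2,3,6}:  v_{2} + v_{3} + v_{6} = 0  ⟹  sig = (3; —)
  {2,3,11}:  v_{2} + v_{3} + v_{11} = v_{10}  ⟹  sig = (3; 1)
  {3,6,7}:  v_{3} + v_{6} + v_{7} = v_{1}  ⟹  sig = (3; 1)
  {2,3,4,10}:  v_{2} + v_{3} + v_{4} + v_{10} = v_{8}  ⟹  sig = (4; 1)

Hence PRS(X_Σ) =
{ (2; —) ×2,  (2; 1) ×5,  (2; 1,1) ×3,  (2; 1,1,1) ×4,  (2; 1,2),  (2; 1,2,2),  (2; 2),  (2; 2,2,2),  (3; —),  (3; 1) ×2,  (4; 1) }


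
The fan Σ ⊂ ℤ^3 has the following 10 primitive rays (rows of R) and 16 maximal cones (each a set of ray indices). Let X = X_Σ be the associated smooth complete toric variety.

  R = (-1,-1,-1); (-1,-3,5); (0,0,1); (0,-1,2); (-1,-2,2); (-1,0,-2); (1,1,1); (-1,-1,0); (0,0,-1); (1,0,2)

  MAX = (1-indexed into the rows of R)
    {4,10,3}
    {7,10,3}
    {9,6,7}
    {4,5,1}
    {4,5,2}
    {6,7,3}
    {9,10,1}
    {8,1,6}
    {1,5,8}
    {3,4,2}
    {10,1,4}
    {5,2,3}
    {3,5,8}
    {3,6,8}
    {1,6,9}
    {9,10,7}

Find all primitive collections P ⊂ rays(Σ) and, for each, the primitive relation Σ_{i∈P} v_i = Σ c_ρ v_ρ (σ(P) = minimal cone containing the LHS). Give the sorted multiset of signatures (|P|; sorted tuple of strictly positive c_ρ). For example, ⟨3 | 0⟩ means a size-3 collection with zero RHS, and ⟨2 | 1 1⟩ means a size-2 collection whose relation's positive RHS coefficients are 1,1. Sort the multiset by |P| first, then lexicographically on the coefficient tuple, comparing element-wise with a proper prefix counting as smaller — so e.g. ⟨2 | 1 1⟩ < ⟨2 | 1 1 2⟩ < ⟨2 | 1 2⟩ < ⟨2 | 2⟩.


Primitive collections (22):

  • {1,7}:  v_{1} + v_{7} = 0 ; sig = ⟨2 | 0⟩
  • {3,9}:  v_{3} + v_{9} = 0 ; sig = ⟨2 | 0⟩
  • {6,10}:  v_{6} + v_{10} = 0 ; sig = ⟨2 | 0⟩
  • {1,3}:  v_{1} + v_{3} = v_{8} ; sig = ⟨2 | 1⟩
  • {4,6}:  v_{4} + v_{6} = v_{8} ; sig = ⟨2 | 1⟩
  • {4,8}:  v_{4} + v_{8} = v_{5} ; sig = ⟨2 | 1⟩
  • {7,8}:  v_{7} + v_{8} = v_{3} ; sig = ⟨2 | 1⟩
  • {8,9}:  v_{8} + v_{9} = v_{1} ; sig = ⟨2 | 1⟩
  • {8,10}:  v_{8} + v_{10} = v_{4} ; sig = ⟨2 | 1⟩
  • {2,9}:  v_{2} + v_{9} = v_{4} + v_{5} ; sig = ⟨2 | 1 1⟩
  • {4,7}:  v_{4} + v_{7} = v_{3} + v_{10} ; sig = ⟨2 | 1 1⟩
  • {4,9}:  v_{4} + v_{9} = v_{1} + v_{10} ; sig = ⟨2 | 1 1⟩
  • {5,7}:  v_{5} + v_{7} = v_{3} + v_{4} ; sig = ⟨2 | 1 1⟩
  • {5,9}:  v_{5} + v_{9} = v_{1} + v_{4} ; sig = ⟨2 | 1 1⟩
  • {2,6}:  v_{2} + v_{6} = v_{3} + v_{5} + v_{8} ; sig = ⟨2 | 1 1 1⟩
  • {2,8}:  v_{2} + v_{8} = v_{3} + 2·v_{5} ; sig = ⟨2 | 1 2⟩
  • {2,10}:  v_{2} + v_{10} = v_{3} + 3·v_{4} ; sig = ⟨2 | 1 3⟩
  • {1,2}:  v_{1} + v_{2} = 2·v_{5} ; sig = ⟨2 | 2⟩
  • {5,6}:  v_{5} + v_{6} = 2·v_{8} ; sig = ⟨2 | 2⟩
  • {5,10}:  v_{5} + v_{10} = 2·v_{4} ; sig = ⟨2 | 2⟩
  • {2,7}:  v_{2} + v_{7} = 2·v_{3} + 2·v_{4} ; sig = ⟨2 | 2 2⟩
  • {3,4,5}:  v_{3} + v_{4} + v_{5} = v_{2} ; sig = ⟨3 | 1⟩

Hence PRS(X_Σ) =
    |P|=2: 21 collections, coeffs (), (), (), (1), (1), (1), (1), (1), (1), (1,1), (1,1), (1,1), (1,1), (1,1), (1,1,1), (1,2), (1,3), (2), (2), (2), (2,2)
    |P|=3: 1 collection, coeffs (1)


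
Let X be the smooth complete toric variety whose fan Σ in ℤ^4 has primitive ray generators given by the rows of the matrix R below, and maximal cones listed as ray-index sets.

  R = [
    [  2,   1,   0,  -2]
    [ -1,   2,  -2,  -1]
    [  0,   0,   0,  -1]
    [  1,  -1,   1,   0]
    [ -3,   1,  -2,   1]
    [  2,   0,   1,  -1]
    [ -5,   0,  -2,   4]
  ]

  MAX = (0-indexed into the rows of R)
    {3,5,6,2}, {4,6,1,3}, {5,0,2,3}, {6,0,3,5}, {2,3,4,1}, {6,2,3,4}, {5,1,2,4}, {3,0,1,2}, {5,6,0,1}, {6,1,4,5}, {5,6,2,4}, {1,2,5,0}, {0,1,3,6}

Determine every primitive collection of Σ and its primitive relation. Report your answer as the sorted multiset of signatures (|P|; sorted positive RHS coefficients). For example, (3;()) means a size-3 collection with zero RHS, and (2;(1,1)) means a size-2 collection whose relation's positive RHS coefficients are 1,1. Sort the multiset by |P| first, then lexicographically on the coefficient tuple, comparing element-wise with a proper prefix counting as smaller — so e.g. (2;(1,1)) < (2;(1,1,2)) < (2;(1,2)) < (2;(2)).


Σ has 5 primitive collections:

  • {0,4}:  v_{0} + v_{4} = v_{1}  so sig = (2;(1))
  • {3,4,5}:  v_{3} + v_{4} + v_{5} = 0  so sig = (3;())
  • {0,2,6}:  v_{0} + v_{2} + v_{6} = v_{4}  so sig = (3;(1))
  • {1,3,5}:  v_{1} + v_{3} + v_{5} = v_{0}  so sig = (3;(1))
  • {1,2,6}:  v_{1} + v_{2} + v_{6} = 2·v_{4}  so sig = (3;(2))

Sorted signature multiset PRS(X):
[(2;(1)), (3;()), (3;(1)), (3;(1)), (3;(2))]


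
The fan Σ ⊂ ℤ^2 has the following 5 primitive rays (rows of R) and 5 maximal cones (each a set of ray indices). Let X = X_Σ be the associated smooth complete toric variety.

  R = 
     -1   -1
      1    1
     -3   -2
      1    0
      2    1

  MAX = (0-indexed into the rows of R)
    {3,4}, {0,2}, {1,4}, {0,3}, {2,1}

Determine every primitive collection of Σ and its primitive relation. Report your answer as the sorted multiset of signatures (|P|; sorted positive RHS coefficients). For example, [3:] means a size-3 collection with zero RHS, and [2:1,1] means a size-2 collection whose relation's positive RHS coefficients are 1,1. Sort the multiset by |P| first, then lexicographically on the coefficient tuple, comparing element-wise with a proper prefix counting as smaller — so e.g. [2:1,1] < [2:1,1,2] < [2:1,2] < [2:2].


Minimal non-faces — 5 found among 5 rays, 5 max cones:

  P = {0,1}:  v_{0} + v_{1} = 0 — sig = [2:]
  P = {0,4}:  v_{0} + v_{4} = v_{3} — sig = [2:1]
  P = {1,3}:  v_{1} + v_{3} = v_{4} — sig = [2:1]
  P = {2,4}:  v_{2} + v_{4} = v_{0} — sig = [2:1]
  P = {2,3}:  v_{2} + v_{3} = 2·v_{0} — sig = [2:2]

Hence PRS(X_Σ) =
    [2:]
    [2:1]
    [2:1]
    [2:1]
    [2:2]


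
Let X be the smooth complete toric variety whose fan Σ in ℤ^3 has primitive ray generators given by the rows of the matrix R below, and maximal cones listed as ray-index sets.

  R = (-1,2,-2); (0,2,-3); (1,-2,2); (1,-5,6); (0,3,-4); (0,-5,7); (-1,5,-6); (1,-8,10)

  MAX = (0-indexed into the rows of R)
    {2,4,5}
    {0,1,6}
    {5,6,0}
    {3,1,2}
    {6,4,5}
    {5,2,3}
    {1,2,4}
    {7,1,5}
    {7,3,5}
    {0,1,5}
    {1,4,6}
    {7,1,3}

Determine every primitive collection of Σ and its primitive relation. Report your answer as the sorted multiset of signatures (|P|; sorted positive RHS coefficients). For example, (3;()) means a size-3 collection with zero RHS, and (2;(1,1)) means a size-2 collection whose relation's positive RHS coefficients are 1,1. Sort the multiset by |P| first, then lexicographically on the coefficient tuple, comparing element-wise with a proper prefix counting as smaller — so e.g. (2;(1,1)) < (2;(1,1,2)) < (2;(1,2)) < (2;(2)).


|primitive collections| = 14. Relations:

  • {0,2}:  v_{0} + v_{2} = 0  ⇒ sig = (2;())
  • {3,6}:  v_{3} + v_{6} = 0  ⇒ sig = (2;())
  • {0,4}:  v_{0} + v_{4} = v_{6}  ⇒ sig = (2;(1))
  • {2,6}:  v_{2} + v_{6} = v_{4}  ⇒ sig = (2;(1))
  • {3,4}:  v_{3} + v_{4} = v_{2}  ⇒ sig = (2;(1))
  • {4,7}:  v_{4} + v_{7} = v_{3}  ⇒ sig = (2;(1))
  • {0,3}:  v_{0} + v_{3} = v_{1} + v_{5}  ⇒ sig = (2;(1,1))
  • {6,7}:  v_{6} + v_{7} = v_{1} + v_{5}  ⇒ sig = (2;(1,1))
  • {2,7}:  v_{2} + v_{7} = 2·v_{3}  ⇒ sig = (2;(2))
  • {0,7}:  v_{0} + v_{7} = 2·v_{1} + 2·v_{5}  ⇒ sig = (2;(2,2))
  • {1,4,5}:  v_{1} + v_{4} + v_{5} = 0  ⇒ sig = (3;())
  • {1,2,5}:  v_{1} + v_{2} + v_{5} = v_{3}  ⇒ sig = (3;(1))
  • {1,3,5}:  v_{1} + v_{3} + v_{5} = v_{7}  ⇒ sig = (3;(1))
  • {1,5,6}:  v_{1} + v_{5} + v_{6} = v_{0}  ⇒ sig = (3;(1))

Sorted signature multiset PRS(X):
{ (2;()) ×2,  (2;(1)) ×4,  (2;(1,1)) ×2,  (2;(2)),  (2;(2,2)),  (3;()),  (3;(1)) ×3 }


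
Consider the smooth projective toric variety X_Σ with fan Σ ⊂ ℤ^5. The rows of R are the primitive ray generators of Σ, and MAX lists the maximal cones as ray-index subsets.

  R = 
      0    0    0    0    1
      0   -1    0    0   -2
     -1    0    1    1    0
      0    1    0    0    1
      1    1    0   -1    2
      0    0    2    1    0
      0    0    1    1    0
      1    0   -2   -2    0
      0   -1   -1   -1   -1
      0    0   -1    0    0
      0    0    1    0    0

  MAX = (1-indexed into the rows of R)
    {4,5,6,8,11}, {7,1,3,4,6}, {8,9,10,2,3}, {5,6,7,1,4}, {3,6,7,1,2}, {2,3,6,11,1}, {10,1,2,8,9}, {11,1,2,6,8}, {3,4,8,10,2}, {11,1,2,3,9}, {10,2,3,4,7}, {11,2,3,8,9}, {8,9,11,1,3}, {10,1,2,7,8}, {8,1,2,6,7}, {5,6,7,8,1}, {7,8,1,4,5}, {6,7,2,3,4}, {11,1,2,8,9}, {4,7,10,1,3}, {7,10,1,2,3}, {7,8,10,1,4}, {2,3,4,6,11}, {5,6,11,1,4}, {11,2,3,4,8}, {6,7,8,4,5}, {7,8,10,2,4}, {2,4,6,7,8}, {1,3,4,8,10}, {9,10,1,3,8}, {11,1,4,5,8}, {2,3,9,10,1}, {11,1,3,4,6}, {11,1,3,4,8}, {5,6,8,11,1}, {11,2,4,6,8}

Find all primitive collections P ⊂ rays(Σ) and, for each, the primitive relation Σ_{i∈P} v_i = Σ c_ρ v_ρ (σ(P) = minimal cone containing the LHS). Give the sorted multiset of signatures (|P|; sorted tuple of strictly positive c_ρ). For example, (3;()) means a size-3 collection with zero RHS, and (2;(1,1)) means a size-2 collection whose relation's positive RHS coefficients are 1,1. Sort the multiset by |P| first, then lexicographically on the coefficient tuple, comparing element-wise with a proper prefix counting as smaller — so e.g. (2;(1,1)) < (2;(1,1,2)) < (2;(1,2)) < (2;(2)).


Minimal non-faces — 15 found among 11 rays, 36 max cones:

  P={10,11}:  v_{10} + v_{11} = 0  ⟹  sig = (2;())
  P={6,10}:  v_{6} + v_{10} = v_{7}  ⟹  sig = (2;(1))
  P={7,11}:  v_{7} + v_{11} = v_{6}  ⟹  sig = (2;(1))
  P={2,5}:  v_{2} + v_{5} = v_{6} + v_{8}  ⟹  sig = (2;(1,1))
  P={4,9}:  v_{4} + v_{9} = v_{3} + v_{8}  ⟹  sig = (2;(1,1))
  P={7,9}:  v_{7} + v_{9} = v_{1} + v_{2}  ⟹  sig = (2;(1,1))
  P={3,5}:  v_{3} + v_{5} = v_{1} + v_{4} + v_{11}  ⟹  sig = (2;(1,1,1))
  P={5,9}:  v_{5} + v_{9} = v_{1} + v_{8} + v_{11}  ⟹  sig = (2;(1,1,1))
  P={6,9}:  v_{6} + v_{9} = v_{1} + v_{2} + v_{11}  ⟹  sig = (2;(1,1,1))
  P={5,10}:  v_{5} + v_{10} = v_{1} + v_{4} + v_{7} + v_{8}  ⟹  sig = (2;(1,1,1,1))
  P={1,2,4}:  v_{1} + v_{2} + v_{4} = 0  ⟹  sig = (3;())
  P={3,7,8}:  v_{3} + v_{7} + v_{8} = 0  ⟹  sig = (3;())
  P={3,6,8}:  v_{3} + v_{6} + v_{8} = v_{11}  ⟹  sig = (3;(1))
  P={1,2,3,8}:  v_{1} + v_{2} + v_{3} + v_{8} = v_{9}  ⟹  sig = (4;(1))
  P={1,4,6,8}:  v_{1} + v_{4} + v_{6} + v_{8} = v_{5}  ⟹  sig = (4;(1))

Sorted signature multiset PRS(X):
[(2;()), (2;(1)), (2;(1)), (2;(1,1)), (2;(1,1)), (2;(1,1)), (2;(1,1,1)), (2;(1,1,1)), (2;(1,1,1)), (2;(1,1,1,1)), (3;()), (3;()), (3;(1)), (4;(1)), (4;(1))]


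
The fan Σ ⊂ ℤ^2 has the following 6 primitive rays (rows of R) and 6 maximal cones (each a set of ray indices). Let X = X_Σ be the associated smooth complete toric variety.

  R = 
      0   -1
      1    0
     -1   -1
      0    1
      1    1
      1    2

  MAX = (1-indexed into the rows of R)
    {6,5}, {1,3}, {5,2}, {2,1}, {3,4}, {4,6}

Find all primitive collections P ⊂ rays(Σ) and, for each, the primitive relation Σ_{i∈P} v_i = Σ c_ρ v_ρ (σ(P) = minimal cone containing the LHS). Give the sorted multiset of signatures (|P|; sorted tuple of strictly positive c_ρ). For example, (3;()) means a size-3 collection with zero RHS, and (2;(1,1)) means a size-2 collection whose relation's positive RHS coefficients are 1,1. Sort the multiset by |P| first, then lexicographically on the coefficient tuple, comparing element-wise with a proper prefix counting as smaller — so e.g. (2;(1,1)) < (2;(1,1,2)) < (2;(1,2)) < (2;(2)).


9 minimal non-faces of Δ(Σ) (on 6 rays):

  {1,4}:  v_{1} + v_{4} = 0  →  sig = (2;())
  {3,5}:  v_{3} + v_{5} = 0  →  sig = (2;())
  {1,5}:  v_{1} + v_{5} = v_{2}  →  sig = (2;(1))
  {1,6}:  v_{1} + v_{6} = v_{5}  →  sig = (2;(1))
  {2,3}:  v_{2} + v_{3} = v_{1}  →  sig = (2;(1))
  {2,4}:  v_{2} + v_{4} = v_{5}  →  sig = (2;(1))
  {3,6}:  v_{3} + v_{6} = v_{4}  →  sig = (2;(1))
  {4,5}:  v_{4} + v_{5} = v_{6}  →  sig = (2;(1))
  {2,6}:  v_{2} + v_{6} = 2·v_{5}  →  sig = (2;(2))

Signatures (|P|; sorted positive RHS coefficients), sorted:
    |P|=2: 9 collections, coeffs (), (), (1), (1), (1), (1), (1), (1), (2)


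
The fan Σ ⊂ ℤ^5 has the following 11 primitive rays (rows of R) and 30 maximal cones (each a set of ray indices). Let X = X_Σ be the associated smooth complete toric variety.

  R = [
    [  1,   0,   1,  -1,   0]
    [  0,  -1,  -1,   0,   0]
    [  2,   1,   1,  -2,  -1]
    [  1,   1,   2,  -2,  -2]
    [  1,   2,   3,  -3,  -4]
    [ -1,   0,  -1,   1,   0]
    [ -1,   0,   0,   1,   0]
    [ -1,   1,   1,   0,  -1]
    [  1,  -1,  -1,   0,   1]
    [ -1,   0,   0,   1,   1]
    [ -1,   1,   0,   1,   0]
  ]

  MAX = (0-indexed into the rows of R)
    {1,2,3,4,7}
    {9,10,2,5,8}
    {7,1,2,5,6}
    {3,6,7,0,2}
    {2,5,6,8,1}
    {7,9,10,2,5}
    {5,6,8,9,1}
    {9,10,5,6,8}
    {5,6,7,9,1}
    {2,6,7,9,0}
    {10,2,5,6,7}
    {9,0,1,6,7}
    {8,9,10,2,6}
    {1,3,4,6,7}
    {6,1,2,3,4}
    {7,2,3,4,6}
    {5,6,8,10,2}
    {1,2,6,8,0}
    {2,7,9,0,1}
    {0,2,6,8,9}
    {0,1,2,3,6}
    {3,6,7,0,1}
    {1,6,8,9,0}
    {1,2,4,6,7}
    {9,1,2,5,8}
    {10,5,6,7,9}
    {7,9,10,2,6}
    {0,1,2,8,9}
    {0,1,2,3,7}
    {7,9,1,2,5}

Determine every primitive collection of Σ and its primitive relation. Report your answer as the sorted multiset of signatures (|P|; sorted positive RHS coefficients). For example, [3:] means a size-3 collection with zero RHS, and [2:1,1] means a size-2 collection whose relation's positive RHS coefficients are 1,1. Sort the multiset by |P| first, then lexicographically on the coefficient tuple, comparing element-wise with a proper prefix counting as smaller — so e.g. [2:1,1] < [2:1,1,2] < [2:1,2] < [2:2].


Δ(Σ) — 11 vertices, 17 min non-faces:

  P={0,5}:  v_{0} + v_{5} = 0 ; sig = [2:]
  P={7,8}:  v_{7} + v_{8} = 0 ; sig = [2:]
  P={1,10}:  v_{1} + v_{10} = v_{5} ; sig = [2:1]
  P={3,9}:  v_{3} + v_{9} = v_{0} + v_{7} ; sig = [2:1,1]
  P={4,9}:  v_{4} + v_{9} = v_{3} + v_{7} ; sig = [2:1,1]
  P={0,10}:  v_{0} + v_{10} = v_{2} + v_{6} + v_{9} ; sig = [2:1,1,1]
  P={3,10}:  v_{3} + v_{10} = v_{2} + v_{6} + v_{7} ; sig = [2:1,1,1]
  P={3,5}:  v_{3} + v_{5} = v_{1} + v_{2} + v_{6} + v_{7} ; sig = [2:1,1,1,1]
  P={3,8}:  v_{3} + v_{8} = v_{0} + v_{1} + v_{2} + v_{6} ; sig = [2:1,1,1,1]
  P={4,8}:  v_{4} + v_{8} = v_{1} + v_{2} + v_{3} + v_{6} ; sig = [2:1,1,1,1]
  P={4,10}:  v_{4} + v_{10} = v_{1} + 2·v_{2} + 2·v_{6} + 2·v_{7} ; sig = [2:1,2,2,2]
  P={0,4}:  v_{0} + v_{4} = 2·v_{3} ; sig = [2:2]
  P={4,5}:  v_{4} + v_{5} = 2·v_{1} + 2·v_{2} + 2·v_{6} + 2·v_{7} ; sig = [2:2,2,2,2]
  P={1,2,6,9}:  v_{1} + v_{2} + v_{6} + v_{9} = 0 ; sig = [4:]
  P={2,5,6,9}:  v_{2} + v_{5} + v_{6} + v_{9} = v_{10} ; sig = [4:1]
  P={0,1,2,6,7}:  v_{0} + v_{1} + v_{2} + v_{6} + v_{7} = v_{3} ; sig = [5:1]
  P={1,2,3,6,7}:  v_{1} + v_{2} + v_{3} + v_{6} + v_{7} = v_{4} ; sig = [5:1]

so the primitive-relation signature multiset is
{ [2:] ×2,  [2:1],  [2:1,1] ×2,  [2:1,1,1] ×2,  [2:1,1,1,1] ×3,  [2:1,2,2,2],  [2:2],  [2:2,2,2,2],  [4:],  [4:1],  [5:1] ×2 }


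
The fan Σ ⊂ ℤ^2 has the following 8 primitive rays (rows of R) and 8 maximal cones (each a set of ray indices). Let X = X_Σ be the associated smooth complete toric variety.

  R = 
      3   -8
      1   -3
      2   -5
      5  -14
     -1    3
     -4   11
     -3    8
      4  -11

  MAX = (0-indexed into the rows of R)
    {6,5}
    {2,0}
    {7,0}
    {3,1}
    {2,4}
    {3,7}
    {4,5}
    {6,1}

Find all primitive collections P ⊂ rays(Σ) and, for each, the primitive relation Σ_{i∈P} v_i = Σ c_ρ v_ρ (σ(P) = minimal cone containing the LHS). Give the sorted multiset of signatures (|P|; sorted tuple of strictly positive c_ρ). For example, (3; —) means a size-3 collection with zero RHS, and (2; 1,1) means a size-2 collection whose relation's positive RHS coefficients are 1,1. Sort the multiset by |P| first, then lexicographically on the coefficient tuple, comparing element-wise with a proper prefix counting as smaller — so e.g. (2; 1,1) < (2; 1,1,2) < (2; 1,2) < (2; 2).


Minimal non-faces — 20 found among 8 rays, 8 max cones:

  • {0,6}:  v_{0} + v_{6} = 0  so sig = (2; —)
  • {1,4}:  v_{1} + v_{4} = 0  so sig = (2; —)
  • {5,7}:  v_{5} + v_{7} = 0  so sig = (2; —)
  • {0,1}:  v_{0} + v_{1} = v_{7}  so sig = (2; 1)
  • {0,4}:  v_{0} + v_{4} = v_{2}  so sig = (2; 1)
  • {0,5}:  v_{0} + v_{5} = v_{4}  so sig = (2; 1)
  • {1,2}:  v_{1} + v_{2} = v_{0}  so sig = (2; 1)
  • {1,5}:  v_{1} + v_{5} = v_{6}  so sig = (2; 1)
  • {1,7}:  v_{1} + v_{7} = v_{3}  so sig = (2; 1)
  • {2,6}:  v_{2} + v_{6} = v_{4}  so sig = (2; 1)
  • {3,4}:  v_{3} + v_{4} = v_{7}  so sig = (2; 1)
  • {3,5}:  v_{3} + v_{5} = v_{1}  so sig = (2; 1)
  • {4,6}:  v_{4} + v_{6} = v_{5}  so sig = (2; 1)
  • {4,7}:  v_{4} + v_{7} = v_{0}  so sig = (2; 1)
  • {6,7}:  v_{6} + v_{7} = v_{1}  so sig = (2; 1)
  • {2,3}:  v_{2} + v_{3} = v_{0} + v_{7}  so sig = (2; 1,1)
  • {0,3}:  v_{0} + v_{3} = 2·v_{7}  so sig = (2; 2)
  • {2,5}:  v_{2} + v_{5} = 2·v_{4}  so sig = (2; 2)
  • {2,7}:  v_{2} + v_{7} = 2·v_{0}  so sig = (2; 2)
  • {3,6}:  v_{3} + v_{6} = 2·v_{1}  so sig = (2; 2)

Sorted signature multiset PRS(X):
[(2; —), (2; —), (2; —), (2; 1), (2; 1), (2; 1), (2; 1), (2; 1), (2; 1), (2; 1), (2; 1), (2; 1), (2; 1), (2; 1), (2; 1), (2; 1,1), (2; 2), (2; 2), (2; 2), (2; 2)]
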